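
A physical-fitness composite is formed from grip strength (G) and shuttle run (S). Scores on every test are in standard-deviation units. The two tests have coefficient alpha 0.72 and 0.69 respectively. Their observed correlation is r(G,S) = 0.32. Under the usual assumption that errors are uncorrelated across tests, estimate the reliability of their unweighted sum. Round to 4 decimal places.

Var(G+S) = 2 + 2·[0.32] = 2 + 0.64 = 2.64.
With uncorrelated errors the cross-covariances are all true-score covariance, so they carry over unchanged; only the diagonal terms shrink to ρᵢσᵢ².
True-score variance = [0.72 + 0.69] + 0.64 = 1.41 + 0.64 = 2.05.
Reliability = 2.05 / 2.64 = 0.7765.

0.7765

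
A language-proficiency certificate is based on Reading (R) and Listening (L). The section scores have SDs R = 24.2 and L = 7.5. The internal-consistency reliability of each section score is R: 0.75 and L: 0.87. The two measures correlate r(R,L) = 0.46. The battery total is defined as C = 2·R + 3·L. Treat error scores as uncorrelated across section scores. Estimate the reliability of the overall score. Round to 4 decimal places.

0.8308

Var(C) = 2²·24.2² + 3²·7.5² + 2·[6·24.2·7.5·0.46] = 2848.81 + 1001.88 = 3850.69.
Under uncorrelated errors the observed covariances equal the true-score covariances, so only the own-variance terms attenuate.
True-score variance = [2²·24.2²·0.75 + 3²·7.5²·0.87] + 1001.88 = 2197.36 + 1001.88 = 3199.24.
Reliability = 3199.24 / 3850.69 = 0.8308.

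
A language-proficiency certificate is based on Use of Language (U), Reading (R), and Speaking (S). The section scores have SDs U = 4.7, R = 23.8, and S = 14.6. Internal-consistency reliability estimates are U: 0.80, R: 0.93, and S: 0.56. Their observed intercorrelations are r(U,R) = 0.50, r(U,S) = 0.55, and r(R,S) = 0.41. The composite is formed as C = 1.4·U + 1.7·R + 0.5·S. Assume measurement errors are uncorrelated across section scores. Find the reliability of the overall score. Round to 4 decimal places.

0.9361

Var(C) = 1.4²·4.7² + 1.7²·23.8² + 0.5²·14.6² + 2·[2.38·4.7·23.8·0.50 + 0.7·4.7·14.6·0.55 + 0.85·23.8·14.6·0.41] = 1733.6 + 561.258 = 2294.86.
Because errors are independent across components, Cov(Tᵢ,Tⱼ) = Cov(Xᵢ,Xⱼ); the off-diagonal part of the true-score variance is the same as above.
True-score variance = [1.4²·4.7²·0.80 + 1.7²·23.8²·0.93 + 0.5²·14.6²·0.56] + 561.258 = 1586.9 + 561.258 = 2148.16.
Reliability = 2148.16 / 2294.86 = 0.9361.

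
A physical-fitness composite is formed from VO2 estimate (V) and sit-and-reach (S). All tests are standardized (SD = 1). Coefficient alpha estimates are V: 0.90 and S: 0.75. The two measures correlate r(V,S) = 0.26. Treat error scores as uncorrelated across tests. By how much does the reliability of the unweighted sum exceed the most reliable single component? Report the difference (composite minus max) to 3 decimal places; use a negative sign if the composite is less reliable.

-0.039

Var(sum) = 2 + 0.52 = 2.52; true-score variance = 1.65 + 0.52 = 2.17; composite reliability = 0.8611.
Max component reliability = 0.9000.
Difference = 0.8611 − 0.9000 = -0.039.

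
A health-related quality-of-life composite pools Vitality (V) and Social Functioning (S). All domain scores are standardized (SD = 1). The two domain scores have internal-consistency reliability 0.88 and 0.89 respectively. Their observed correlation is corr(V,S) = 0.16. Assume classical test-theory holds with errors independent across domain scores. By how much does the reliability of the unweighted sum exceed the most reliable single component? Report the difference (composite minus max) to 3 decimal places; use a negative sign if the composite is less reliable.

0.011

Var(sum) = 2 + 0.32 = 2.32; true-score variance = 1.77 + 0.32 = 2.09; composite reliability = 0.9009.
Max component reliability = 0.8900.
Difference = 0.9009 − 0.8900 = 0.011.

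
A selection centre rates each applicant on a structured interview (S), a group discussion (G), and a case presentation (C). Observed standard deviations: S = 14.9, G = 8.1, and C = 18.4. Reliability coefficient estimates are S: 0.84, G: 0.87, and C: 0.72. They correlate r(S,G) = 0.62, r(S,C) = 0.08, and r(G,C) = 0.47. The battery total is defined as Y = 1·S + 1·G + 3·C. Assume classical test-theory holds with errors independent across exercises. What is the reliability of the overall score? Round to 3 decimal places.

0.778

Var(Y) = 14.9² + 8.1² + 3²·18.4² + 2·[14.9·8.1·0.62 + 3·14.9·18.4·0.08 + 3·8.1·18.4·0.47] = 3334.66 + 701.545 = 4036.21.
With uncorrelated errors the cross-covariances are all true-score covariance, so they carry over unchanged; only the diagonal terms shrink to ρᵢσᵢ².
True-score variance = [14.9²·0.84 + 8.1²·0.87 + 3²·18.4²·0.72] + 701.545 = 2437.44 + 701.545 = 3138.98.
Reliability = 3138.98 / 4036.21 = 0.778.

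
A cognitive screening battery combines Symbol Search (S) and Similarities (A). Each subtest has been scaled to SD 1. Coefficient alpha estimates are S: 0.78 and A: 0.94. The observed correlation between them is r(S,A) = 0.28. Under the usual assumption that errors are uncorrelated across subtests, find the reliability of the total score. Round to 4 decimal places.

Var(S+A) = 2 + 2·[0.28] = 2 + 0.56 = 2.56.
Because errors are independent across components, Cov(Tᵢ,Tⱼ) = Cov(Xᵢ,Xⱼ); the off-diagonal part of the true-score variance is the same as above.
True-score variance = [0.78 + 0.94] + 0.56 = 1.72 + 0.56 = 2.28.
Reliability = 2.28 / 2.56 = 0.8906.

0.8906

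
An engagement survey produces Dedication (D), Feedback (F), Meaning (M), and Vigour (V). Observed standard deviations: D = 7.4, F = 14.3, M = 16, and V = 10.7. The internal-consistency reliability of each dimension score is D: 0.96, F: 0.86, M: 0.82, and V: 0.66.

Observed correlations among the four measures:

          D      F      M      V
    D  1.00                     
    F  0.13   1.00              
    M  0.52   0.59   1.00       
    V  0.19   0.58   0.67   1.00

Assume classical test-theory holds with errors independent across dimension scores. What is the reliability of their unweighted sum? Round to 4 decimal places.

0.9221

Var(D+F+M+V) = 7.4² + 14.3² + 16² + 10.7² + 2·[7.4·14.3·0.13 + 7.4·16·0.52 + 7.4·10.7·0.19 + 14.3·16·0.59 + 14.3·10.7·0.58 + 16·10.7·0.67] = 629.74 + 857.621 = 1487.36.
With uncorrelated errors the cross-covariances are all true-score covariance, so they carry over unchanged; only the diagonal terms shrink to ρᵢσᵢ².
True-score variance = [7.4²·0.96 + 14.3²·0.86 + 16²·0.82 + 10.7²·0.66] + 857.621 = 513.914 + 857.621 = 1371.54.
Reliability = 1371.54 / 1487.36 = 0.9221.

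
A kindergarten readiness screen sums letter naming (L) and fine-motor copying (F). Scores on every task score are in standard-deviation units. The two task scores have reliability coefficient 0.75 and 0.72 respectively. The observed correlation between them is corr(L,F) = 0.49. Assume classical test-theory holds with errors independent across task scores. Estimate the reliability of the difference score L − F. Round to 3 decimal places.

Var(L−F) = 1 + 1 − 2·0.49 = 2 − 0.98 = 1.02.
Under uncorrelated errors the observed covariances equal the true-score covariances, so only the own-variance terms attenuate.
True-score variance = [0.75 + 0.72] − 0.98 = 1.47 − 0.98 = 0.49.
Reliability = 0.49 / 1.02 = 0.480.

0.480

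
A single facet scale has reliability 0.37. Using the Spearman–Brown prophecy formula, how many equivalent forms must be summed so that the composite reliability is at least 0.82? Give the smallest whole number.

k ≥ ρ*(1−ρ₁)/(ρ₁(1−ρ*)) = 0.82·0.63 / (0.37·0.18) = 7.757.
Smallest integer k = 8.

8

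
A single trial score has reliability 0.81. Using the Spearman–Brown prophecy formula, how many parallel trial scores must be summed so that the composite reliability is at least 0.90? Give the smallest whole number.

k ≥ ρ*(1−ρ₁)/(ρ₁(1−ρ*)) = 0.90·0.19 / (0.81·0.10) = 2.111.
Smallest integer k = 3.

3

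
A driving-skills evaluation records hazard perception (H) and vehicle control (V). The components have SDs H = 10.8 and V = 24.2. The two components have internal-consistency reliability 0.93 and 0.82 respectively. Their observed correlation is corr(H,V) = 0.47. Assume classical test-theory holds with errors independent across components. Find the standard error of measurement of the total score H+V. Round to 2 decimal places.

Var(total) = 702.28 + 245.678 = 947.958.
True-score variance = 588.7 + 245.678 = 834.378, so reliability = 0.8802.
Error variance = 947.958 − 834.378 = 113.58; SEM = √113.58 = 10.66.

10.66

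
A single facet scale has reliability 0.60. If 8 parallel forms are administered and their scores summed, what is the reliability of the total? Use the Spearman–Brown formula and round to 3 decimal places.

0.923

ρ_k = kρ / (1 + (k−1)ρ) = 8·0.60 / (1 + 7·0.60) = 4.800 / 5.200 = 0.923.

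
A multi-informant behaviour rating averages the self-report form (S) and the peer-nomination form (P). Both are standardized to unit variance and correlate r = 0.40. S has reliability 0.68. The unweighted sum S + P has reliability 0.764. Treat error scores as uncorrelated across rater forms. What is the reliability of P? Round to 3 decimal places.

0.659

Var(S+P) = 2 + 2·0.40 = 2.800.
True-score variance = ρ_S + ρ_P + 2·0.40, so 0.764 = (0.68 + ρ_P + 0.80) / 2.800.
ρ_P = 0.764·2.800 − 0.68 − 0.80 = 0.659.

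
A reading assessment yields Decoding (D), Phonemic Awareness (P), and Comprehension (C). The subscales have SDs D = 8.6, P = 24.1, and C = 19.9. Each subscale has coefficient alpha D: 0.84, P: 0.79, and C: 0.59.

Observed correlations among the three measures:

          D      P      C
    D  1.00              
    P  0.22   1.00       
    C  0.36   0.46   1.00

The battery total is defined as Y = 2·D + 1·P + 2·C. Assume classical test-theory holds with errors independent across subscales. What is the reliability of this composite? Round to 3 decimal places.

Var(Y) = 2²·8.6² + 24.1² + 2²·19.9² + 2·[2·8.6·24.1·0.22 + 4·8.6·19.9·0.36 + 2·24.1·19.9·0.46] = 2460.69 + 1557.72 = 4018.41.
With uncorrelated errors the cross-covariances are all true-score covariance, so they carry over unchanged; only the diagonal terms shrink to ρᵢσᵢ².
True-score variance = [2²·8.6²·0.84 + 24.1²·0.79 + 2²·19.9²·0.59] + 1557.72 = 1641.93 + 1557.72 = 3199.65.
Reliability = 3199.65 / 4018.41 = 0.796.

0.796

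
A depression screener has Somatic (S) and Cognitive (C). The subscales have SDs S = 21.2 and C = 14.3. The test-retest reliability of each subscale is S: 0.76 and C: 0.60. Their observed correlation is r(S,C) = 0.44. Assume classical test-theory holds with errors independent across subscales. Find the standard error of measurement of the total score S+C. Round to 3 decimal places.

Var(total) = 653.93 + 266.781 = 920.711.
True-score variance = 464.268 + 266.781 = 731.049, so reliability = 0.7940.
Error variance = 920.711 − 731.049 = 189.662; SEM = √189.662 = 13.772.

13.772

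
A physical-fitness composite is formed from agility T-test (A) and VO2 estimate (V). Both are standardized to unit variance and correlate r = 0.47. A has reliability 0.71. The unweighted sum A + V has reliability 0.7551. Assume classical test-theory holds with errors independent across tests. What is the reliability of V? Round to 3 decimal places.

0.570

Var(A+V) = 2 + 2·0.47 = 2.940.
True-score variance = ρ_A + ρ_V + 2·0.47, so 0.7551 = (0.71 + ρ_V + 0.94) / 2.940.
ρ_V = 0.7551·2.940 − 0.71 − 0.94 = 0.570.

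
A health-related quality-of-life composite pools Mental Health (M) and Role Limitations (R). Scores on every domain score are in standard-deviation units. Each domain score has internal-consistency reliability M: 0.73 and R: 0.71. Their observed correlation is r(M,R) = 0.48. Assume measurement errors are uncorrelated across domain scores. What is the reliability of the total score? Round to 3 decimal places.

Var(M+R) = 2 + 2·[0.48] = 2 + 0.96 = 2.96.
Under uncorrelated errors the observed covariances equal the true-score covariances, so only the own-variance terms attenuate.
True-score variance = [0.73 + 0.71] + 0.96 = 1.44 + 0.96 = 2.4.
Reliability = 2.4 / 2.96 = 0.811.

0.811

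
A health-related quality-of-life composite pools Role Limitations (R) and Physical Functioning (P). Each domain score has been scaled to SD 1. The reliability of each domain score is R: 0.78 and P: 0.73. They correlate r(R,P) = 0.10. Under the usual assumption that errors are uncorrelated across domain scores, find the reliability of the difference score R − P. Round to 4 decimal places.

0.7278

Var(R−P) = 1 + 1 − 2·0.10 = 2 − 0.2 = 1.8.
Under uncorrelated errors the observed covariances equal the true-score covariances, so only the own-variance terms attenuate.
True-score variance = [0.78 + 0.73] − 0.2 = 1.51 − 0.2 = 1.31.
Reliability = 1.31 / 1.8 = 0.7278.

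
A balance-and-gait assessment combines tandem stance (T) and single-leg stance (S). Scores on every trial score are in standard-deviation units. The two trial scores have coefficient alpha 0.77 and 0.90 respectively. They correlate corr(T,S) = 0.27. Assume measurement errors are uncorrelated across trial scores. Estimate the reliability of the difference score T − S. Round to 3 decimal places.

Var(T−S) = 1 + 1 − 2·0.27 = 2 − 0.54 = 1.46.
Under uncorrelated errors the observed covariances equal the true-score covariances, so only the own-variance terms attenuate.
True-score variance = [0.77 + 0.90] − 0.54 = 1.67 − 0.54 = 1.13.
Reliability = 1.13 / 1.46 = 0.774.

0.774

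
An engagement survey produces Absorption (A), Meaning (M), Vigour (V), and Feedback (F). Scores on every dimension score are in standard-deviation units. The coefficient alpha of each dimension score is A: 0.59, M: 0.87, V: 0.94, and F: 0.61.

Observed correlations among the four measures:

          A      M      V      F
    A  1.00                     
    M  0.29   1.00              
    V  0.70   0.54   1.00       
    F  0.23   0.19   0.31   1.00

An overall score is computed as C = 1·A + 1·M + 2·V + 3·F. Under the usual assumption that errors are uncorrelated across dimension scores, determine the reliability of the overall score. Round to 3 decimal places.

Var(C) = 1 + 1 + 2² + 3² + 2·[0.29 + 2·0.70 + 3·0.23 + 2·0.54 + 3·0.19 + 6·0.31] = 15 + 11.78 = 26.78.
With uncorrelated errors the cross-covariances are all true-score covariance, so they carry over unchanged; only the diagonal terms shrink to ρᵢσᵢ².
True-score variance = [0.59 + 0.87 + 2²·0.94 + 3²·0.61] + 11.78 = 10.71 + 11.78 = 22.49.
Reliability = 22.49 / 26.78 = 0.840.

0.840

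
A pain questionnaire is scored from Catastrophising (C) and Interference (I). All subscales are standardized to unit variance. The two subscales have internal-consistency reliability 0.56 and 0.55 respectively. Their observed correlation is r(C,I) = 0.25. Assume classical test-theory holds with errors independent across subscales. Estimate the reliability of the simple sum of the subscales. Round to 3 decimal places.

0.644

Var(C+I) = 2 + 2·[0.25] = 2 + 0.5 = 2.5.
With uncorrelated errors the cross-covariances are all true-score covariance, so they carry over unchanged; only the diagonal terms shrink to ρᵢσᵢ².
True-score variance = [0.56 + 0.55] + 0.5 = 1.11 + 0.5 = 1.61.
Reliability = 1.61 / 2.5 = 0.644.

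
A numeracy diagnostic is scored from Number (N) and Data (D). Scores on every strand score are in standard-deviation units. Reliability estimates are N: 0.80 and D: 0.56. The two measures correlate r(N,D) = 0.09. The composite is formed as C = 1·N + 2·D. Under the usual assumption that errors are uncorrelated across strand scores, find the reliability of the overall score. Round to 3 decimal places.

0.634

Var(C) = 1 + 2² + 2·[2·0.09] = 5 + 0.36 = 5.36.
Because errors are independent across components, Cov(Tᵢ,Tⱼ) = Cov(Xᵢ,Xⱼ); the off-diagonal part of the true-score variance is the same as above.
True-score variance = [0.80 + 2²·0.56] + 0.36 = 3.04 + 0.36 = 3.4.
Reliability = 3.4 / 5.36 = 0.634.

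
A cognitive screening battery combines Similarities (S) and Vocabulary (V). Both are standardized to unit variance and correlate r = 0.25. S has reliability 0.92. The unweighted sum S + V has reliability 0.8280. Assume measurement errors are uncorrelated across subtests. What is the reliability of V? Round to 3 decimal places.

Var(S+V) = 2 + 2·0.25 = 2.500.
True-score variance = ρ_S + ρ_V + 2·0.25, so 0.8280 = (0.92 + ρ_V + 0.50) / 2.500.
ρ_V = 0.8280·2.500 − 0.92 − 0.50 = 0.650.

0.650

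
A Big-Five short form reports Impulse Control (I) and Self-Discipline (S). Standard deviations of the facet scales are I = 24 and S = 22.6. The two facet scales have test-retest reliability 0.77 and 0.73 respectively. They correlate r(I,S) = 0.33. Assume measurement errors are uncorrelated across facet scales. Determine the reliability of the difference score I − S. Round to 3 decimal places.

0.629

Var(I−S) = 24² + 22.6² − 2·24·22.6·0.33 = 1086.76 − 357.984 = 728.776.
Because errors are independent across components, Cov(Tᵢ,Tⱼ) = Cov(Xᵢ,Xⱼ); the off-diagonal part of the true-score variance is the same as above.
True-score variance = [24²·0.77 + 22.6²·0.73] − 357.984 = 816.375 − 357.984 = 458.391.
Reliability = 458.391 / 728.776 = 0.629.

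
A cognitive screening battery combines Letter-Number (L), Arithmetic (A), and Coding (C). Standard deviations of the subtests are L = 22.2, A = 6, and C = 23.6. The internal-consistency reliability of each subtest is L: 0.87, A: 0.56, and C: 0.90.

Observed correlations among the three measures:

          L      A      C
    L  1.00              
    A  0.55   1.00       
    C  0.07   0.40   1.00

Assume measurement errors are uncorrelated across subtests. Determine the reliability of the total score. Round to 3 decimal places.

0.904

Var(L+A+C) = 22.2² + 6² + 23.6² + 2·[22.2·6·0.55 + 22.2·23.6·0.07 + 6·23.6·0.40] = 1085.8 + 333.149 = 1418.95.
Under uncorrelated errors the observed covariances equal the true-score covariances, so only the own-variance terms attenuate.
True-score variance = [22.2²·0.87 + 6²·0.56 + 23.6²·0.90] + 333.149 = 950.195 + 333.149 = 1283.34.
Reliability = 1283.34 / 1418.95 = 0.904.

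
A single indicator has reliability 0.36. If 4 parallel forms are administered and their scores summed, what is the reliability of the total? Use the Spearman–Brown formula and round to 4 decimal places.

ρ_k = kρ / (1 + (k−1)ρ) = 4·0.36 / (1 + 3·0.36) = 1.440 / 2.080 = 0.6923.

0.6923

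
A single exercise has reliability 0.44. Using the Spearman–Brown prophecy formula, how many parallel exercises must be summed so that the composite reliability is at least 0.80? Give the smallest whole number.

k ≥ ρ*(1−ρ₁)/(ρ₁(1−ρ*)) = 0.80·0.56 / (0.44·0.20) = 5.091.
Smallest integer k = 6.

6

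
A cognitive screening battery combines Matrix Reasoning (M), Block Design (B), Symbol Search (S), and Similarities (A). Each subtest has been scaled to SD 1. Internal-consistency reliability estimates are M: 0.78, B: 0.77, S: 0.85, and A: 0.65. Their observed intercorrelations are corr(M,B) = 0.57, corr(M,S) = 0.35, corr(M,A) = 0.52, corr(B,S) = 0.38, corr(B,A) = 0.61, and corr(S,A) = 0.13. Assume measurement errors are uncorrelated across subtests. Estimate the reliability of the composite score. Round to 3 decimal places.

0.896

Var(M+B+S+A) = 4 + 2·[0.57 + 0.35 + 0.52 + 0.38 + 0.61 + 0.13] = 4 + 5.12 = 9.12.
Because errors are independent across components, Cov(Tᵢ,Tⱼ) = Cov(Xᵢ,Xⱼ); the off-diagonal part of the true-score variance is the same as above.
True-score variance = [0.78 + 0.77 + 0.85 + 0.65] + 5.12 = 3.05 + 5.12 = 8.17.
Reliability = 8.17 / 9.12 = 0.896.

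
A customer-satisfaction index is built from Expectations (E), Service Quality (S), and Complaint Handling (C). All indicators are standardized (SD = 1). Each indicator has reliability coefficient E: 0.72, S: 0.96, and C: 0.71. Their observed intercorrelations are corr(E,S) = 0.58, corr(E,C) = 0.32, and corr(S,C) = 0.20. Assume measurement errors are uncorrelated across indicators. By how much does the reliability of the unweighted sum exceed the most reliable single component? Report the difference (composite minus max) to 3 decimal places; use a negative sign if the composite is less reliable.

-0.077

Var(sum) = 3 + 2.2 = 5.2; true-score variance = 2.39 + 2.2 = 4.59; composite reliability = 0.8827.
Max component reliability = 0.9600.
Difference = 0.8827 − 0.9600 = -0.077.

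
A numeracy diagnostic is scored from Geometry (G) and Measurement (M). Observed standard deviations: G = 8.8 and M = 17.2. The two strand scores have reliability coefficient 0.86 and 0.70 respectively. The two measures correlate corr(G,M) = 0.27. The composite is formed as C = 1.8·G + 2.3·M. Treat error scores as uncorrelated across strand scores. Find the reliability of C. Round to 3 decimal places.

0.766

Var(C) = 1.8²·8.8² + 2.3²·17.2² + 2·[4.14·8.8·17.2·0.27] = 1815.9 + 338.38 = 2154.28.
Under uncorrelated errors the observed covariances equal the true-score covariances, so only the own-variance terms attenuate.
True-score variance = [1.8²·8.8²·0.86 + 2.3²·17.2²·0.70] + 338.38 = 1311.27 + 338.38 = 1649.65.
Reliability = 1649.65 / 2154.28 = 0.766.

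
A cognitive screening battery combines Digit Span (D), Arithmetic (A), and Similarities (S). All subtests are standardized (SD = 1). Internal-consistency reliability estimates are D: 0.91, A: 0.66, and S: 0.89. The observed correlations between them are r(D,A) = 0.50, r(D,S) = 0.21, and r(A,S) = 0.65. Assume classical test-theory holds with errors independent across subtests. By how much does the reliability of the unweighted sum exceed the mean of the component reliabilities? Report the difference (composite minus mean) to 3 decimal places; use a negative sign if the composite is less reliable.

0.086

Var(sum) = 3 + 2.72 = 5.72; true-score variance = 2.46 + 2.72 = 5.18; composite reliability = 0.9056.
Mean component reliability = 0.8200.
Difference = 0.9056 − 0.8200 = 0.086.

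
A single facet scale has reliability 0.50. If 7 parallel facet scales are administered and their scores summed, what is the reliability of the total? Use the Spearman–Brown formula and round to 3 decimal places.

0.875

ρ_k = kρ / (1 + (k−1)ρ) = 7·0.50 / (1 + 6·0.50) = 3.500 / 4.000 = 0.875.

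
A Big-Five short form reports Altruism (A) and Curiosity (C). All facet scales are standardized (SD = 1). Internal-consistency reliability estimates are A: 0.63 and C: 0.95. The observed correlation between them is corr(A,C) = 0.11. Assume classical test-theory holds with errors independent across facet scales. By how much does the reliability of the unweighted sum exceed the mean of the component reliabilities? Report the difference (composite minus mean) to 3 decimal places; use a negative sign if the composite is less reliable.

0.021

Var(sum) = 2 + 0.22 = 2.22; true-score variance = 1.58 + 0.22 = 1.8; composite reliability = 0.8108.
Mean component reliability = 0.7900.
Difference = 0.8108 − 0.7900 = 0.021.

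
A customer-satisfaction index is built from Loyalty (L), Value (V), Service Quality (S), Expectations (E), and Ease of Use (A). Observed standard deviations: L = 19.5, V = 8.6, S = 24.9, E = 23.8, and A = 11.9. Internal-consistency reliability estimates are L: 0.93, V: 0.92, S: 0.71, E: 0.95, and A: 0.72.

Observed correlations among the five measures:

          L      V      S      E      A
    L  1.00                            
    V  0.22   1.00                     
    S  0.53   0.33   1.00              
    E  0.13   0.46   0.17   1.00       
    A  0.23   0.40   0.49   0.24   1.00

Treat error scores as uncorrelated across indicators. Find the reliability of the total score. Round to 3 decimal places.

0.923

Var(L+V+S+E+A) = 19.5² + 8.6² + 24.9² + 23.8² + 11.9² + 2·[19.5·8.6·0.22 + 19.5·24.9·0.53 + 19.5·23.8·0.13 + 19.5·11.9·0.23 + 8.6·24.9·0.33 + 8.6·23.8·0.46 + 8.6·11.9·0.40 + 24.9·23.8·0.17 + 24.9·11.9·0.49 + 23.8·11.9·0.24] = 1782.27 + 1855.21 = 3637.48.
Under uncorrelated errors the observed covariances equal the true-score covariances, so only the own-variance terms attenuate.
True-score variance = [19.5²·0.93 + 8.6²·0.92 + 24.9²·0.71 + 23.8²·0.95 + 11.9²·0.72] + 1855.21 = 1501.96 + 1855.21 = 3357.17.
Reliability = 3357.17 / 3637.48 = 0.923.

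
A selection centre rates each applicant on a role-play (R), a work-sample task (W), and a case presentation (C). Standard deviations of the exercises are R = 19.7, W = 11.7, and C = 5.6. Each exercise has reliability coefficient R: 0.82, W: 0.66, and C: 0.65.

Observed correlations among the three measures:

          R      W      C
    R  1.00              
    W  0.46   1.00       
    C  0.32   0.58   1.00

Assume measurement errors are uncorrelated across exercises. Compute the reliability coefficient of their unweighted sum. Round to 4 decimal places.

Var(R+W+C) = 19.7² + 11.7² + 5.6² + 2·[19.7·11.7·0.46 + 19.7·5.6·0.32 + 11.7·5.6·0.58] = 556.34 + 358.659 = 914.999.
Under uncorrelated errors the observed covariances equal the true-score covariances, so only the own-variance terms attenuate.
True-score variance = [19.7²·0.82 + 11.7²·0.66 + 5.6²·0.65] + 358.659 = 428.965 + 358.659 = 787.624.
Reliability = 787.624 / 914.999 = 0.8608.

0.8608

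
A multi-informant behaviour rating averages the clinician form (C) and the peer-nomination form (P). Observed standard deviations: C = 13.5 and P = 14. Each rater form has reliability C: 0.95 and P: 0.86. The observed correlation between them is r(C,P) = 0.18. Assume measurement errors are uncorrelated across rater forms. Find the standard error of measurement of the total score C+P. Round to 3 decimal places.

Var(total) = 378.25 + 68.04 = 446.29.
True-score variance = 341.697 + 68.04 = 409.737, so reliability = 0.9181.
Error variance = 446.29 − 409.737 = 36.5525; SEM = √36.5525 = 6.046.

6.046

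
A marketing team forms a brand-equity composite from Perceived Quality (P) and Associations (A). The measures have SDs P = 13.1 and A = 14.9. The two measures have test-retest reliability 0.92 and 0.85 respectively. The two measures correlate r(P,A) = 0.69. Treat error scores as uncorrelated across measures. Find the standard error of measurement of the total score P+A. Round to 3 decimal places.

6.858

Var(total) = 393.62 + 269.362 = 662.982.
True-score variance = 346.59 + 269.362 = 615.952, so reliability = 0.9291.
Error variance = 662.982 − 615.952 = 47.0303; SEM = √47.0303 = 6.858.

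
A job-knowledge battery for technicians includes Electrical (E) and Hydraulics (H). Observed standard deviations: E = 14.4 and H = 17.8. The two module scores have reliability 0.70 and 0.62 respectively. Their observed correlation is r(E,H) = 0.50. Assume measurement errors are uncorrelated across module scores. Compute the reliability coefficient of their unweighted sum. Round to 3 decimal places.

Var(E+H) = 14.4² + 17.8² + 2·[14.4·17.8·0.50] = 524.2 + 256.32 = 780.52.
Under uncorrelated errors the observed covariances equal the true-score covariances, so only the own-variance terms attenuate.
True-score variance = [14.4²·0.70 + 17.8²·0.62] + 256.32 = 341.593 + 256.32 = 597.913.
Reliability = 597.913 / 780.52 = 0.766.

0.766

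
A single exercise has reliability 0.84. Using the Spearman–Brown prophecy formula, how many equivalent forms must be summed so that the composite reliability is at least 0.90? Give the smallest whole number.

k ≥ ρ*(1−ρ₁)/(ρ₁(1−ρ*)) = 0.90·0.16 / (0.84·0.10) = 1.714.
Smallest integer k = 2.

2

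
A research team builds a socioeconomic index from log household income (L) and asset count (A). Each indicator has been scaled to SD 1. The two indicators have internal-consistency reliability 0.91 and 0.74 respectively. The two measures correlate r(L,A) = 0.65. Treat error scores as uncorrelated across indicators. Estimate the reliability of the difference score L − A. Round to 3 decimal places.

0.500

Var(L−A) = 1 + 1 − 2·0.65 = 2 − 1.3 = 0.7.
Because errors are independent across components, Cov(Tᵢ,Tⱼ) = Cov(Xᵢ,Xⱼ); the off-diagonal part of the true-score variance is the same as above.
True-score variance = [0.91 + 0.74] − 1.3 = 1.65 − 1.3 = 0.35.
Reliability = 0.35 / 0.7 = 0.500.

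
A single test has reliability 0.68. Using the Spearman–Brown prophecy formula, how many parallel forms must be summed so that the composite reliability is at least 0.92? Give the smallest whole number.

6

k ≥ ρ*(1−ρ₁)/(ρ₁(1−ρ*)) = 0.92·0.32 / (0.68·0.08) = 5.412.
Smallest integer k = 6.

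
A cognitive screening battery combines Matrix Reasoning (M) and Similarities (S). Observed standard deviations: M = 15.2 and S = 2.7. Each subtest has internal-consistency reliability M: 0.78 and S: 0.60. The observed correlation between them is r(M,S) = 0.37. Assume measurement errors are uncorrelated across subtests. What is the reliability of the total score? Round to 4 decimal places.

0.8000

Var(M+S) = 15.2² + 2.7² + 2·[15.2·2.7·0.37] = 238.33 + 30.3696 = 268.7.
With uncorrelated errors the cross-covariances are all true-score covariance, so they carry over unchanged; only the diagonal terms shrink to ρᵢσᵢ².
True-score variance = [15.2²·0.78 + 2.7²·0.60] + 30.3696 = 184.585 + 30.3696 = 214.955.
Reliability = 214.955 / 268.7 = 0.8000.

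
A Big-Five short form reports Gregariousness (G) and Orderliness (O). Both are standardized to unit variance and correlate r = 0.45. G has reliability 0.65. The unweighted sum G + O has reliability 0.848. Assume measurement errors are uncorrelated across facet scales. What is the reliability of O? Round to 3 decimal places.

0.909

Var(G+O) = 2 + 2·0.45 = 2.900.
True-score variance = ρ_G + ρ_O + 2·0.45, so 0.848 = (0.65 + ρ_O + 0.90) / 2.900.
ρ_O = 0.848·2.900 − 0.65 − 0.90 = 0.909.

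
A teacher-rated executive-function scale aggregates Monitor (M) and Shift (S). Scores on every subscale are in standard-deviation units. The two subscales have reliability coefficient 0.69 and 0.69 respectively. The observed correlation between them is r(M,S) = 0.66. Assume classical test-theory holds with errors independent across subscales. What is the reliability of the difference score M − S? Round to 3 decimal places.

Var(M−S) = 1 + 1 − 2·0.66 = 2 − 1.32 = 0.68.
Because errors are independent across components, Cov(Tᵢ,Tⱼ) = Cov(Xᵢ,Xⱼ); the off-diagonal part of the true-score variance is the same as above.
True-score variance = [0.69 + 0.69] − 1.32 = 1.38 − 1.32 = 0.06.
Reliability = 0.06 / 0.68 = 0.088.

0.088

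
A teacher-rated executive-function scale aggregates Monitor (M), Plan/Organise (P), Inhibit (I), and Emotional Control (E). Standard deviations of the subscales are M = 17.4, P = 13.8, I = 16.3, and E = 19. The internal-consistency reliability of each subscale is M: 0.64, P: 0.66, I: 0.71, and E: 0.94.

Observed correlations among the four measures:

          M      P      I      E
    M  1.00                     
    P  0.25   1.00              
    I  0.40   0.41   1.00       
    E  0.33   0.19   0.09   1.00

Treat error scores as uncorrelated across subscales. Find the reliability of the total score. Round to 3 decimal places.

Var(M+P+I+E) = 17.4² + 13.8² + 16.3² + 19² + 2·[17.4·13.8·0.25 + 17.4·16.3·0.40 + 17.4·19·0.33 + 13.8·16.3·0.41 + 13.8·19·0.19 + 16.3·19·0.09] = 1119.89 + 904.985 = 2024.87.
With uncorrelated errors the cross-covariances are all true-score covariance, so they carry over unchanged; only the diagonal terms shrink to ρᵢσᵢ².
True-score variance = [17.4²·0.64 + 13.8²·0.66 + 16.3²·0.71 + 19²·0.94] + 904.985 = 847.437 + 904.985 = 1752.42.
Reliability = 1752.42 / 2024.87 = 0.865.

0.865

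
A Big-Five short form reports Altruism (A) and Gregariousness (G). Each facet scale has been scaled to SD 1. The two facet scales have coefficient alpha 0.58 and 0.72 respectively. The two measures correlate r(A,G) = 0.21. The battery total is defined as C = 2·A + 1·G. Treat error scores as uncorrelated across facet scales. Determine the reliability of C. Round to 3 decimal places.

Var(C) = 2² + 1 + 2·[2·0.21] = 5 + 0.84 = 5.84.
With uncorrelated errors the cross-covariances are all true-score covariance, so they carry over unchanged; only the diagonal terms shrink to ρᵢσᵢ².
True-score variance = [2²·0.58 + 0.72] + 0.84 = 3.04 + 0.84 = 3.88.
Reliability = 3.88 / 5.84 = 0.664.

0.664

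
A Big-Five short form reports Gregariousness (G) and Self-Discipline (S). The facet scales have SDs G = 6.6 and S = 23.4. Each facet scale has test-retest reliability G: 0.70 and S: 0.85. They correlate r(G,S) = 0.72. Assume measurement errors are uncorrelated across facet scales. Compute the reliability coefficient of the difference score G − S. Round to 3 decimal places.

Var(G−S) = 6.6² + 23.4² − 2·6.6·23.4·0.72 = 591.12 − 222.394 = 368.726.
With uncorrelated errors the cross-covariances are all true-score covariance, so they carry over unchanged; only the diagonal terms shrink to ρᵢσᵢ².
True-score variance = [6.6²·0.70 + 23.4²·0.85] − 222.394 = 495.918 − 222.394 = 273.524.
Reliability = 273.524 / 368.726 = 0.742.

0.742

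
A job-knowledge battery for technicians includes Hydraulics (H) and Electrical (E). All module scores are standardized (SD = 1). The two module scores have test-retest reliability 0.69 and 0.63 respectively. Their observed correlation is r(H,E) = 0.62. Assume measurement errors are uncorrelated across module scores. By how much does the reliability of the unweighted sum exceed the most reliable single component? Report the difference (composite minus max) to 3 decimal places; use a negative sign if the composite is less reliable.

Var(sum) = 2 + 1.24 = 3.24; true-score variance = 1.32 + 1.24 = 2.56; composite reliability = 0.7901.
Max component reliability = 0.6900.
Difference = 0.7901 − 0.6900 = 0.100.

0.100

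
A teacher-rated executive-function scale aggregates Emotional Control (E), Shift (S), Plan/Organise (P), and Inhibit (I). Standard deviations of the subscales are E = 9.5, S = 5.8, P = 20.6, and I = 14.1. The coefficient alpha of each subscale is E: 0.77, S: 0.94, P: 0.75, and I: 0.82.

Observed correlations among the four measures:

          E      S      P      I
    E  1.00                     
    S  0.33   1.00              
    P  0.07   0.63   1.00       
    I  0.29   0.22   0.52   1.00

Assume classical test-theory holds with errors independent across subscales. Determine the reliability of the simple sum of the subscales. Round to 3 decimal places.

0.880

Var(E+S+P+I) = 9.5² + 5.8² + 20.6² + 14.1² + 2·[9.5·5.8·0.33 + 9.5·20.6·0.07 + 9.5·14.1·0.29 + 5.8·20.6·0.63 + 5.8·14.1·0.22 + 20.6·14.1·0.52] = 747.06 + 630.061 = 1377.12.
Under uncorrelated errors the observed covariances equal the true-score covariances, so only the own-variance terms attenuate.
True-score variance = [9.5²·0.77 + 5.8²·0.94 + 20.6²·0.75 + 14.1²·0.82] + 630.061 = 582.408 + 630.061 = 1212.47.
Reliability = 1212.47 / 1377.12 = 0.880.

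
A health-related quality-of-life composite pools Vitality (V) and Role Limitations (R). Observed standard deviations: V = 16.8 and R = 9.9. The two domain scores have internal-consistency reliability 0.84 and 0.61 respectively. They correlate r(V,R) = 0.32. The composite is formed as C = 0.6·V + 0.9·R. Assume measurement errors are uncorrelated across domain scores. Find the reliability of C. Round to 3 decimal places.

0.802

Var(C) = 0.6²·16.8² + 0.9²·9.9² + 2·[0.54·16.8·9.9·0.32] = 180.995 + 57.4802 = 238.475.
Because errors are independent across components, Cov(Tᵢ,Tⱼ) = Cov(Xᵢ,Xⱼ); the off-diagonal part of the true-score variance is the same as above.
True-score variance = [0.6²·16.8²·0.84 + 0.9²·9.9²·0.61] + 57.4802 = 133.776 + 57.4802 = 191.256.
Reliability = 191.256 / 238.475 = 0.802.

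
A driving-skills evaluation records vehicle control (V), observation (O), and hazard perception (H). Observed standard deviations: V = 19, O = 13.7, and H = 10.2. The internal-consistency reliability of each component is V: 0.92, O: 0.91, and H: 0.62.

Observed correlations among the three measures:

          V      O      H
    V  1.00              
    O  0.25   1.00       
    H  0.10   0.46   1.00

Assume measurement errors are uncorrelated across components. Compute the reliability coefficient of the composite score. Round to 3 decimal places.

0.910

Var(V+O+H) = 19² + 13.7² + 10.2² + 2·[19·13.7·0.25 + 19·10.2·0.10 + 13.7·10.2·0.46] = 652.73 + 297.471 = 950.201.
Under uncorrelated errors the observed covariances equal the true-score covariances, so only the own-variance terms attenuate.
True-score variance = [19²·0.92 + 13.7²·0.91 + 10.2²·0.62] + 297.471 = 567.423 + 297.471 = 864.893.
Reliability = 864.893 / 950.201 = 0.910.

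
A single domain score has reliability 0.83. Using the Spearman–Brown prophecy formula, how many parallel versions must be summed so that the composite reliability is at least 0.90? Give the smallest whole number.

2

k ≥ ρ*(1−ρ₁)/(ρ₁(1−ρ*)) = 0.90·0.17 / (0.83·0.10) = 1.843.
Smallest integer k = 2.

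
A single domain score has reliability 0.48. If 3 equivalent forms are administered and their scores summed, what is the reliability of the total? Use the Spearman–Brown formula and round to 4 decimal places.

0.7347

ρ_k = kρ / (1 + (k−1)ρ) = 3·0.48 / (1 + 2·0.48) = 1.440 / 1.960 = 0.7347.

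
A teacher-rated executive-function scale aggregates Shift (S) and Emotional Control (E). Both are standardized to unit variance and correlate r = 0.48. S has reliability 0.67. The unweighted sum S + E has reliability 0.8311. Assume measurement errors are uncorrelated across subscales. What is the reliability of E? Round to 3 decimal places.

Var(S+E) = 2 + 2·0.48 = 2.960.
True-score variance = ρ_S + ρ_E + 2·0.48, so 0.8311 = (0.67 + ρ_E + 0.96) / 2.960.
ρ_E = 0.8311·2.960 − 0.67 − 0.96 = 0.830.

0.830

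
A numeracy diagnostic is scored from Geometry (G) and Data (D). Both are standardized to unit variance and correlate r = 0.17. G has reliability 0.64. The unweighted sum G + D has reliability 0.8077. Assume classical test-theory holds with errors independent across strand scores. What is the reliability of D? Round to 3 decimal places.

Var(G+D) = 2 + 2·0.17 = 2.340.
True-score variance = ρ_G + ρ_D + 2·0.17, so 0.8077 = (0.64 + ρ_D + 0.34) / 2.340.
ρ_D = 0.8077·2.340 − 0.64 − 0.34 = 0.910.

0.910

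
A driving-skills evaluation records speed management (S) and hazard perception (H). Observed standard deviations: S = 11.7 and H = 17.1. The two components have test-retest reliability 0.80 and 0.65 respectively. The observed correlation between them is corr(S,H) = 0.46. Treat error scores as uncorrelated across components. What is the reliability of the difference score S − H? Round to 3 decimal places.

0.471

Var(S−H) = 11.7² + 17.1² − 2·11.7·17.1·0.46 = 429.3 − 184.064 = 245.236.
Under uncorrelated errors the observed covariances equal the true-score covariances, so only the own-variance terms attenuate.
True-score variance = [11.7²·0.80 + 17.1²·0.65] − 184.064 = 299.579 − 184.064 = 115.514.
Reliability = 115.514 / 245.236 = 0.471.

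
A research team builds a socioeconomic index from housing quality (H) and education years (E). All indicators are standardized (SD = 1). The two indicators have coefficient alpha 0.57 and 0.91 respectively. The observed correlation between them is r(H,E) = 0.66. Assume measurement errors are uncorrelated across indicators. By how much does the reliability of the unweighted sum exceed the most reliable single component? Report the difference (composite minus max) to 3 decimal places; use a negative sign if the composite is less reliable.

-0.067

Var(sum) = 2 + 1.32 = 3.32; true-score variance = 1.48 + 1.32 = 2.8; composite reliability = 0.8434.
Max component reliability = 0.9100.
Difference = 0.8434 − 0.9100 = -0.067.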